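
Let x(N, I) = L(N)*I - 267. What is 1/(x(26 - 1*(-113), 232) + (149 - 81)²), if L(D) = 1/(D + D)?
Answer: 139/605739 ≈ 0.00022947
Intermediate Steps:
L(D) = 1/(2*D)
x(N, I) = -267 + I/(2*N) (x(N, I) = (1/(2*N))*I - 267 = I/(2*N) - 267 = -267 + I/(2*N))
1/(x(26 - 1*(-113), 232) + (149 - 81)²) = 1/((-267 + (½)*232/(26 - 1*(-113))) + (149 - 81)²) = 1/((-267 + (½)*232/(26 + 113)) + 68²) = 1/((-267 + (½)*232/139) + 4624) = 1/((-267 + (½)*232*(1/139)) + 4624) = 1/((-267 + 116/139) + 4624) = 1/(-36997/139 + 4624) = 1/(605739/139) = 139/605739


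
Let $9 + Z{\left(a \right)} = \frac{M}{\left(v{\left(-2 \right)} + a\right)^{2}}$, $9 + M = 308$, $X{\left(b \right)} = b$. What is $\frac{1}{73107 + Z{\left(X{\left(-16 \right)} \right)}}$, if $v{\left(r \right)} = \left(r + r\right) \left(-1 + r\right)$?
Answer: $\frac{16}{1169867} \approx 1.3677 \cdot 10^{-5}$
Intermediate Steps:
$v{\left(r \right)} = 2 r \left(-1 + r\right)$
$M = 299$ ($M = -9 + 308 = 299$)
$Z{\left(a \right)} = -9 + \frac{299}{\left(12 + a\right)^{2}}$ ($Z{\left(a \right)} = -9 + \frac{299}{\left(2 \left(-2\right) \left(-1 - 2\right) + a\right)^{2}} = -9 + \frac{299}{\left(2 \left(-2\right) \left(-3\right) + a\right)^{2}} = -9 + \frac{299}{\left(12 + a\right)^{2}}$)
$\frac{1}{73107 + Z{\left(X{\left(-16 \right)} \right)}} = \frac{1}{73107 - \left(9 - \frac{299}{\left(12 - 16\right)^{2}}\right)} = \frac{1}{73107 - \left(9 - \frac{299}{16}\right)} = \frac{1}{73107 + \left(-9 + 299 \cdot \frac{1}{16}\right)} = \frac{1}{73107 + \left(-9 + \frac{299}{16}\right)} = \frac{1}{73107 + \frac{155}{16}} = \frac{1}{\frac{1169867}{16}} = \frac{16}{1169867}$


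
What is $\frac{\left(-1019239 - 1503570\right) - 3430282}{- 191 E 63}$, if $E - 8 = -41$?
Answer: $- \frac{5953091}{397089} \approx -14.992$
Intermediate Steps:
$E = -33$ ($E = 8 - 41 = -33$)
$\frac{\left(-1019239 - 1503570\right) - 3430282}{- 191 E 63} = \frac{\left(-1019239 - 1503570\right) - 3430282}{\left(-191\right) \left(-33\right) 63} = \frac{-2522809 - 3430282}{6303 \cdot 63} = - \frac{5953091}{397089}$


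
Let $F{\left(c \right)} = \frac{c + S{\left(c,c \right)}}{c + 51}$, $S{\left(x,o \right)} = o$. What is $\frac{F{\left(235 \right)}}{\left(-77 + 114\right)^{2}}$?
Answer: $\frac{235}{195767} \approx 0.0012004$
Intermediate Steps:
$F{\left(c \right)} = \frac{2 c}{51 + c}$ ($F{\left(c \right)} = \frac{c + c}{c + 51} = \frac{2 c}{51 + c}$)
$\frac{F{\left(235 \right)}}{\left(-77 + 114\right)^{2}} = \frac{2 \cdot 235 \frac{1}{51 + 235}}{\left(-77 + 114\right)^{2}} = \frac{2 \cdot 235 \cdot \frac{1}{286}}{37^{2}} = \frac{2 \cdot 235 \cdot \frac{1}{286}}{1369} = \frac{235}{143} \cdot \frac{1}{1369} = \frac{235}{195767}$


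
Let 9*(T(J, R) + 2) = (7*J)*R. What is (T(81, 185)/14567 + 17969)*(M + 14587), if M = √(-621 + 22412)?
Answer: 3818381750612/14567 + 261766076*√21791/14567 ≈ 2.6478e+8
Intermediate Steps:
M = √21791 ≈ 147.62
T(J, R) = -2 + 7*J*R/9 (T(J, R) = -2 + ((7*J)*R)/9 = -2 + (7*J*R)/9 = -2 + 7*J*R/9)
(T(81, 185)/14567 + 17969)*(M + 14587) = ((-2 + (7/9)*81*185)/14567 + 17969)*(√21791 + 14587) = ((-2 + 11655)*(1/14567) + 17969)*(14587 + √21791) = (11653*(1/14567) + 17969)*(14587 + √21791) = (11653/14567 + 17969)*(14587 + √21791) = 261766076*(14587 + √21791)/14567 = 3818381750612/14567 + 261766076*√21791/14567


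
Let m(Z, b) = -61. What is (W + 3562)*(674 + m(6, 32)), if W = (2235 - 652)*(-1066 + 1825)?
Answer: 738701167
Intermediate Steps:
W = 1201497 (W = 1583*759 = 1201497)
(W + 3562)*(674 + m(6, 32)) = (1201497 + 3562)*(674 - 61) = 1205059*613 = 738701167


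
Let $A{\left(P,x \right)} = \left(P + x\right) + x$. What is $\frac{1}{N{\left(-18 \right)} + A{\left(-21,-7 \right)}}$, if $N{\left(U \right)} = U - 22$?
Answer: $- \frac{1}{75} \approx -0.013333$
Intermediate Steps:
$A{\left(P,x \right)} = P + 2 x$
$N{\left(U \right)} = -22 + U$
$\frac{1}{N{\left(-18 \right)} + A{\left(-21,-7 \right)}} = \frac{1}{\left(-22 - 18\right) + \left(-21 + 2 \left(-7\right)\right)} = \frac{1}{-40 - 35} = \frac{1}{-75} = - \frac{1}{75}$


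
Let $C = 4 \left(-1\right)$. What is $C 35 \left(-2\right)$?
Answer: $280$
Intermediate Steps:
$C = -4$
$C 35 \left(-2\right) = \left(-4\right) 35 \left(-2\right) = \left(-140\right) \left(-2\right) = 280$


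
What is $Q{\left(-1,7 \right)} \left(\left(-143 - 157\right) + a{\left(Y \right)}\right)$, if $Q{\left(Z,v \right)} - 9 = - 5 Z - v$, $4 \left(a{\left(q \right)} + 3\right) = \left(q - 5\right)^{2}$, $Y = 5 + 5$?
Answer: $- \frac{8309}{4} \approx -2077.3$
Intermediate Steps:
$Y = 10$
$a{\left(q \right)} = -3 + \frac{\left(-5 + q\right)^{2}}{4}$ ($a{\left(q \right)} = -3 + \frac{\left(q - 5\right)^{2}}{4} = -3 + \frac{\left(-5 + q\right)^{2}}{4}$)
$Q{\left(Z,v \right)} = 9 - v - 5 Z$ ($Q{\left(Z,v \right)} = 9 - \left(v + 5 Z\right) = 9 - v - 5 Z$)
$Q{\left(-1,7 \right)} \left(\left(-143 - 157\right) + a{\left(Y \right)}\right) = \left(9 - 7 - -5\right) \left(\left(-143 - 157\right) - \left(3 - \frac{\left(-5 + 10\right)^{2}}{4}\right)\right) = \left(9 - 7 + 5\right) \left(-300 - \left(3 - \frac{5^{2}}{4}\right)\right) = 7 \left(-300 + \left(-3 + \frac{1}{4} \cdot 25\right)\right) = 7 \left(-300 + \left(-3 + \frac{25}{4}\right)\right) = 7 \left(-300 + \frac{13}{4}\right) = 7 \left(- \frac{1187}{4}\right) = - \frac{8309}{4}$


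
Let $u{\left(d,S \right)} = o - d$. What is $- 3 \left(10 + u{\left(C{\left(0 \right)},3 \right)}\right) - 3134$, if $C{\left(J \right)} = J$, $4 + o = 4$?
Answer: $-3164$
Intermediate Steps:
$o = 0$ ($o = -4 + 4 = 0$)
$u{\left(d,S \right)} = - d$ ($u{\left(d,S \right)} = 0 - d = - d$)
$- 3 \left(10 + u{\left(C{\left(0 \right)},3 \right)}\right) - 3134 = - 3 \left(10 - 0\right) - 3134 = - 3 \left(10 + 0\right) - 3134 = \left(-3\right) 10 - 3134 = -30 - 3134 = -3164$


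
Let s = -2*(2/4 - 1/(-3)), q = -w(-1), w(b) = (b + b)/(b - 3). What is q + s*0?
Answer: -½ ≈ -0.50000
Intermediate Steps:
w(b) = 2*b/(-3 + b) (w(b) = (2*b)/(-3 + b) = 2*b/(-3 + b))
q = -½ (q = -2*(-1)/(-3 - 1) = -2*(-1)/(-4) = -2*(-1)*(-1)/4 = -1*½ = -½ ≈ -0.50000)
s = -5/3 (s = -2*(2*(¼) - 1*(-⅓)) = -2*(½ + ⅓) = -2*⅚ = -5/3 ≈ -1.6667)
q + s*0 = -½ - 5/3*0 = -½ + 0 = -½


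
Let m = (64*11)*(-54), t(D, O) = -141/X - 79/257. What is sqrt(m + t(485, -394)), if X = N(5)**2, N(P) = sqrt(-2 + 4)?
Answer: I*sqrt(10062382166)/514 ≈ 195.16*I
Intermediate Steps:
N(P) = sqrt(2)
X = 2 (X = (sqrt(2))**2 = 2)
t(D, O) = -36395/514 (t(D, O) = -141/2 - 79/257 = -36395/514)
m = -38016 (m = 704*(-54) = -38016)
sqrt(m + t(485, -394)) = sqrt(-38016 - 36395/514) = sqrt(-19576619/514) = I*sqrt(10062382166)/514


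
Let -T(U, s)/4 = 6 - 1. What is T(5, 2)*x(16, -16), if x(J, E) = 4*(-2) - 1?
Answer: 180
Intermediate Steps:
T(U, s) = -20 (T(U, s) = -4*(6 - 1) = -4*5 = -20)
x(J, E) = -9 (x(J, E) = -8 - 1 = -9)
T(5, 2)*x(16, -16) = -20*(-9) = 180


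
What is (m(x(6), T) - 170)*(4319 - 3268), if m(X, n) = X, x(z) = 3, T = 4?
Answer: -175517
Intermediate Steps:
(m(x(6), T) - 170)*(4319 - 3268) = (3 - 170)*(4319 - 3268) = -167*1051 = -175517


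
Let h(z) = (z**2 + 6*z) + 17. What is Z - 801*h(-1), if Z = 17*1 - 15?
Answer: -9610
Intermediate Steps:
Z = 2 (Z = 17 - 15 = 2)
h(z) = 17 + z**2 + 6*z
Z - 801*h(-1) = 2 - 801*(17 + (-1)**2 + 6*(-1)) = 2 - 801*(17 + 1 - 6) = 2 - 801*12 = 2 - 9612 = -9610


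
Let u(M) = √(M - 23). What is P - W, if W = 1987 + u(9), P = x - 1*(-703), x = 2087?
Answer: 803 - I*√14 ≈ 803.0 - 3.7417*I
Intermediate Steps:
u(M) = √(-23 + M)
P = 2790 (P = 2087 - 1*(-703) = 2087 + 703 = 2790)
W = 1987 + I*√14 (W = 1987 + √(-23 + 9) = 1987 + √(-14) = 1987 + I*√14 ≈ 1987.0 + 3.7417*I)
P - W = 2790 - (1987 + I*√14) = 2790 + (-1987 - I*√14) = 803 - I*√14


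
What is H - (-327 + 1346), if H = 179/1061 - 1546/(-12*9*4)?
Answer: -232671527/229176 ≈ -1015.3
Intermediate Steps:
H = 858817/229176 (H = 179*(1/1061) - 1546/((-108*4)) = 179/1061 - 1546/(-432) = 179/1061 - 1546*(-1/432) = 179/1061 + 773/216 = 858817/229176 ≈ 3.7474)
H - (-327 + 1346) = 858817/229176 - (-327 + 1346) = 858817/229176 - 1*1019 = 858817/229176 - 1019 = -232671527/229176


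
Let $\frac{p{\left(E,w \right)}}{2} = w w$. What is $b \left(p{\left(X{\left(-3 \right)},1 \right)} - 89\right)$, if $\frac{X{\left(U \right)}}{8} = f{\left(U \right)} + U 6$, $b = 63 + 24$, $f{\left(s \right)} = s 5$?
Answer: $-7569$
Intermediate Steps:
$f{\left(s \right)} = 5 s$
$b = 87$
$X{\left(U \right)} = 88 U$ ($X{\left(U \right)} = 8 \left(5 U + U 6\right) = 8 \left(5 U + 6 U\right) = 8 \cdot 11 U = 88 U$)
$p{\left(E,w \right)} = 2 w^{2}$ ($p{\left(E,w \right)} = 2 w w = 2 w^{2}$)
$b \left(p{\left(X{\left(-3 \right)},1 \right)} - 89\right) = 87 \left(2 \cdot 1^{2} - 89\right) = 87 \left(2 \cdot 1 - 89\right) = 87 \left(2 - 89\right) = 87 \left(-87\right) = -7569$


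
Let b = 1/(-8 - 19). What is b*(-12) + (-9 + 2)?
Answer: -59/9 ≈ -6.5556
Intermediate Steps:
b = -1/27 (b = 1/(-27) = -1/27 ≈ -0.037037)
b*(-12) + (-9 + 2) = -1/27*(-12) + (-9 + 2) = 4/9 - 7 = -59/9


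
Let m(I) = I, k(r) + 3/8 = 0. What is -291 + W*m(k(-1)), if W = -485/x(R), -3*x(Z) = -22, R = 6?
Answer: -46851/176 ≈ -266.20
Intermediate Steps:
k(r) = -3/8 (k(r) = -3/8 + 0 = -3/8)
x(Z) = 22/3 (x(Z) = -⅓*(-22) = 22/3)
W = -1455/22 (W = -485/22/3 = -485*3/22 = -1455/22 ≈ -66.136)
-291 + W*m(k(-1)) = -291 - 1455/22*(-3/8) = -291 + 4365/176 = -46851/176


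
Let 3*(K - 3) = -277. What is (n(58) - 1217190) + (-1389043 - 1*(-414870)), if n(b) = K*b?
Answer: -6589633/3 ≈ -2.1965e+6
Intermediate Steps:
K = -268/3 (K = 3 + (⅓)*(-277) = 3 - 277/3 = -268/3 ≈ -89.333)
n(b) = -268*b/3
(n(58) - 1217190) + (-1389043 - 1*(-414870)) = (-268/3*58 - 1217190) + (-1389043 - 1*(-414870)) = (-15544/3 - 1217190) + (-1389043 + 414870) = -3667114/3 - 974173 = -6589633/3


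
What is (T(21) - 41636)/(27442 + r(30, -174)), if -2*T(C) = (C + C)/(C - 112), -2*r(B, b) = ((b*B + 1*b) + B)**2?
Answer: 541265/186664478 ≈ 0.0028997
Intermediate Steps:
r(B, b) = -(B + b + B*b)**2/2 (r(B, b) = -((b*B + 1*b) + B)**2/2 = -((B*b + b) + B)**2/2 = -((b + B*b) + B)**2/2 = -(B + b + B*b)**2/2)
T(C) = -C/(-112 + C) (T(C) = -(C + C)/(2*(C - 112)) = -2*C/(2*(-112 + C)) = -C/(-112 + C))
(T(21) - 41636)/(27442 + r(30, -174)) = (-1*21/(-112 + 21) - 41636)/(27442 - (30 - 174 + 30*(-174))**2/2) = (-1*21/(-91) - 41636)/(27442 - (30 - 174 - 5220)**2/2) = (-1*21*(-1/91) - 41636)/(27442 - 1/2*(-5364)**2) = (3/13 - 41636)/(27442 - 1/2*28772496) = -541265/(13*(27442 - 14386248)) = -541265/13/(-14358806) = -541265/13*(-1/14358806) = 541265/186664478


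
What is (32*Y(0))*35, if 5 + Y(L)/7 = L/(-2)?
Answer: -39200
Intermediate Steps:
Y(L) = -35 - 7*L/2 (Y(L) = -35 + 7*(L/(-2)) = -35 + 7*(L*(-1/2)) = -35 + 7*(-L/2) = -35 - 7*L/2)
(32*Y(0))*35 = (32*(-35 - 7/2*0))*35 = (32*(-35 + 0))*35 = (32*(-35))*35 = -1120*35 = -39200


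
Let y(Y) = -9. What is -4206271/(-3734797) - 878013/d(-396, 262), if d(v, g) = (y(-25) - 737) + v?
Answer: 3284003879843/4265138174 ≈ 769.96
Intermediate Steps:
d(v, g) = -746 + v (d(v, g) = (-9 - 737) + v = -746 + v)
-4206271/(-3734797) - 878013/d(-396, 262) = -4206271/(-3734797) - 878013/(-746 - 396) = -4206271*(-1/3734797) - 878013/(-1142) = 4206271/3734797 - 878013*(-1/1142) = 4206271/3734797 + 878013/1142 = 3284003879843/4265138174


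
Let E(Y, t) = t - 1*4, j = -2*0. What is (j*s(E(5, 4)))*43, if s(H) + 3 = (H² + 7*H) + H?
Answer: 0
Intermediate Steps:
j = 0
E(Y, t) = -4 + t (E(Y, t) = t - 4 = -4 + t)
s(H) = -3 + H² + 8*H (s(H) = -3 + ((H² + 7*H) + H) = -3 + (H² + 8*H) = -3 + H² + 8*H)
(j*s(E(5, 4)))*43 = (0*(-3 + (-4 + 4)² + 8*(-4 + 4)))*43 = (0*(-3 + 0² + 8*0))*43 = (0*(-3 + 0 + 0))*43 = (0*(-3))*43 = 0*43 = 0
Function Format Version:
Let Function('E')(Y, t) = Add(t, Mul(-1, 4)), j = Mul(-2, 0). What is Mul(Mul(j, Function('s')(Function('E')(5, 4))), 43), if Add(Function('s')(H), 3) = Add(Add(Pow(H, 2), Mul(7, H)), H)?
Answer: 0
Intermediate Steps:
j = 0
Function('E')(Y, t) = Add(-4, t) (Function('E')(Y, t) = Add(t, -4) = Add(-4, t))
Function('s')(H) = Add(-3, Pow(H, 2), Mul(8, H)) (Function('s')(H) = Add(-3, Add(Add(Pow(H, 2), Mul(7, H)), H)) = Add(-3, Add(Pow(H, 2), Mul(8, H))) = Add(-3, Pow(H, 2), Mul(8, H)))
Mul(Mul(j, Function('s')(Function('E')(5, 4))), 43) = Mul(Mul(0, Add(-3, Pow(Add(-4, 4), 2), Mul(8, Add(-4, 4)))), 43) = Mul(Mul(0, Add(-3, Pow(0, 2), Mul(8, 0))), 43) = Mul(Mul(0, Add(-3, 0, 0)), 43) = Mul(Mul(0, -3), 43) = Mul(0, 43) = 0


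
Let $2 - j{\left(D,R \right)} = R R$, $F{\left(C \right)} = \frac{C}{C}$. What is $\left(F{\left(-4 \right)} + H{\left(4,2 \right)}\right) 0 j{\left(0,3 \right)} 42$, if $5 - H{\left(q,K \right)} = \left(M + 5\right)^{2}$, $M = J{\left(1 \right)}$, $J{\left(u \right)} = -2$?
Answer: $0$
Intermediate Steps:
$F{\left(C \right)} = 1$
$M = -2$
$j{\left(D,R \right)} = 2 - R^{2}$ ($j{\left(D,R \right)} = 2 - R R = 2 - R^{2}$)
$H{\left(q,K \right)} = -4$ ($H{\left(q,K \right)} = 5 - \left(-2 + 5\right)^{2} = 5 - 3^{2} = 5 - 9 = -4$)
$\left(F{\left(-4 \right)} + H{\left(4,2 \right)}\right) 0 j{\left(0,3 \right)} 42 = \left(1 - 4\right) 0 \left(2 - 3^{2}\right) 42 = \left(-3\right) 0 \left(2 - 9\right) 42 = 0 \left(2 - 9\right) 42 = 0 \left(-7\right) 42 = 0 \cdot 42 = 0$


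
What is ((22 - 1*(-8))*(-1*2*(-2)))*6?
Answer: 720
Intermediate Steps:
((22 - 1*(-8))*(-1*2*(-2)))*6 = ((22 + 8)*(-2*(-2)))*6 = (30*4)*6 = 120*6 = 720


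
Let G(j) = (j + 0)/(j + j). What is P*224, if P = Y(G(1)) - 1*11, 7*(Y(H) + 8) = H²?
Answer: -4248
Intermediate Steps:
G(j) = ½ (G(j) = j/((2*j)) = j*(1/(2*j)) = ½)
Y(H) = -8 + H²/7
P = -531/28 (P = (-8 + (½)²/7) - 1*11 = (-8 + (⅐)*(¼)) - 11 = (-8 + 1/28) - 11 = -223/28 - 11 = -531/28 ≈ -18.964)
P*224 = -531/28*224 = -4248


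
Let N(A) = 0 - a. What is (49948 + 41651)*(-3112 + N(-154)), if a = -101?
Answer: -275804589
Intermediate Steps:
N(A) = 101 (N(A) = 0 - 1*(-101) = 0 + 101 = 101)
(49948 + 41651)*(-3112 + N(-154)) = (49948 + 41651)*(-3112 + 101) = 91599*(-3011) = -275804589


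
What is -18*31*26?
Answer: -14508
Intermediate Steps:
-18*31*26 = -558*26 = -14508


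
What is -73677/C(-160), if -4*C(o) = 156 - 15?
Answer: 98236/47 ≈ 2090.1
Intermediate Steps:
C(o) = -141/4 (C(o) = -(156 - 15)/4 = -¼*141 = -141/4)
-73677/C(-160) = -73677/(-141/4) = -73677*(-4/141) = 98236/47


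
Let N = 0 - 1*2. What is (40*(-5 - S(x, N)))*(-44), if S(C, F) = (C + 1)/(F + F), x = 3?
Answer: 7040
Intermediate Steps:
N = -2 (N = 0 - 2 = -2)
S(C, F) = (1 + C)/(2*F) (S(C, F) = (1 + C)/((2*F)) = (1 + C)*(1/(2*F)) = (1 + C)/(2*F))
(40*(-5 - S(x, N)))*(-44) = (40*(-5 - (1 + 3)/(2*(-2))))*(-44) = (40*(-5 - (-1)*4/(2*2)))*(-44) = (40*(-5 - 1*(-1)))*(-44) = (40*(-5 + 1))*(-44) = (40*(-4))*(-44) = -160*(-44) = 7040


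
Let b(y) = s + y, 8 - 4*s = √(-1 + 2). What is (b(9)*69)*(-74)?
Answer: -109779/2 ≈ -54890.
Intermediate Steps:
s = 7/4 (s = 2 - √(-1 + 2)/4 = 2 - √1/4 = 2 - ¼*1 = 2 - ¼ = 7/4 ≈ 1.7500)
b(y) = 7/4 + y
(b(9)*69)*(-74) = ((7/4 + 9)*69)*(-74) = ((43/4)*69)*(-74) = (2967/4)*(-74) = -109779/2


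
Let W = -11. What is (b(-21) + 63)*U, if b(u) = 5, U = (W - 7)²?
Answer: 22032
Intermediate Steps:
U = 324 (U = (-11 - 7)² = (-18)² = 324)
(b(-21) + 63)*U = (5 + 63)*324 = 68*324 = 22032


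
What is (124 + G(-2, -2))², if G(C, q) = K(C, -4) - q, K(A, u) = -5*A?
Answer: 18496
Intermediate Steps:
G(C, q) = -q - 5*C (G(C, q) = -5*C - q = -q - 5*C)
(124 + G(-2, -2))² = (124 + (-1*(-2) - 5*(-2)))² = (124 + (2 + 10))² = (124 + 12)² = 136² = 18496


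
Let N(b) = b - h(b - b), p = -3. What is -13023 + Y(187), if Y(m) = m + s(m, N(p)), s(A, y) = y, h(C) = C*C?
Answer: -12839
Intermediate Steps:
h(C) = C²
N(b) = b (N(b) = b - (b - b)² = b - 1*0² = b - 1*0 = b + 0 = b)
Y(m) = -3 + m (Y(m) = m - 3 = -3 + m)
-13023 + Y(187) = -13023 + (-3 + 187) = -13023 + 184 = -12839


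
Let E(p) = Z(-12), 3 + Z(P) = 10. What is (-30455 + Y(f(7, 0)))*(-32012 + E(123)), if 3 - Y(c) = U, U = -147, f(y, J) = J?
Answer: 969911525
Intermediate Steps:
Z(P) = 7 (Z(P) = -3 + 10 = 7)
E(p) = 7
Y(c) = 150 (Y(c) = 3 - 1*(-147) = 3 + 147 = 150)
(-30455 + Y(f(7, 0)))*(-32012 + E(123)) = (-30455 + 150)*(-32012 + 7) = -30305*(-32005) = 969911525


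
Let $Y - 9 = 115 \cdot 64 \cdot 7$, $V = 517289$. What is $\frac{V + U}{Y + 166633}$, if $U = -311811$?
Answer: $\frac{14677}{15583} \approx 0.94186$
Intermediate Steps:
$Y = 51529$ ($Y = 9 + 115 \cdot 64 \cdot 7 = 9 + 7360 \cdot 7 = 9 + 51520 = 51529$)
$\frac{V + U}{Y + 166633} = \frac{517289 - 311811}{51529 + 166633} = \frac{205478}{218162} = 205478 \cdot \frac{1}{218162} = \frac{14677}{15583}$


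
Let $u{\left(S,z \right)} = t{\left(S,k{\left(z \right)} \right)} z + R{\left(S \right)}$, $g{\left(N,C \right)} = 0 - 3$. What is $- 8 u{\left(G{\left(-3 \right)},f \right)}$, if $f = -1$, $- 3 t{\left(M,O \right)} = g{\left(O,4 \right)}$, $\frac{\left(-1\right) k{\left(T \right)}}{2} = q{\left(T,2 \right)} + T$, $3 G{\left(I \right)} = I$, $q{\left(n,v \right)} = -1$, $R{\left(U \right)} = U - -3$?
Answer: $-8$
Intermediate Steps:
$R{\left(U \right)} = 3 + U$ ($R{\left(U \right)} = U + 3 = 3 + U$)
$g{\left(N,C \right)} = -3$ ($g{\left(N,C \right)} = 0 - 3 = -3$)
$G{\left(I \right)} = \frac{I}{3}$
$k{\left(T \right)} = 2 - 2 T$ ($k{\left(T \right)} = - 2 \left(-1 + T\right) = 2 - 2 T$)
$t{\left(M,O \right)} = 1$ ($t{\left(M,O \right)} = \left(- \frac{1}{3}\right) \left(-3\right) = 1$)
$u{\left(S,z \right)} = 3 + S + z$ ($u{\left(S,z \right)} = 1 z + \left(3 + S\right) = z + \left(3 + S\right) = 3 + S + z$)
$- 8 u{\left(G{\left(-3 \right)},f \right)} = - 8 \left(3 + \frac{1}{3} \left(-3\right) - 1\right) = - 8 \left(3 - 1 - 1\right) = \left(-8\right) 1 = -8$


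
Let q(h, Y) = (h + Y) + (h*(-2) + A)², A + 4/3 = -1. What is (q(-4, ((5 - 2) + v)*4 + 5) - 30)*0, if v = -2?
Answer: 0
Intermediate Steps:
A = -7/3 (A = -4/3 - 1 = -7/3 ≈ -2.3333)
q(h, Y) = Y + h + (-7/3 - 2*h)² (q(h, Y) = (h + Y) + (h*(-2) - 7/3)² = (Y + h) + (-2*h - 7/3)² = (Y + h) + (-7/3 - 2*h)² = Y + h + (-7/3 - 2*h)²)
(q(-4, ((5 - 2) + v)*4 + 5) - 30)*0 = (((((5 - 2) - 2)*4 + 5) - 4 + (7 + 6*(-4))²/9) - 30)*0 = ((((3 - 2)*4 + 5) - 4 + (7 - 24)²/9) - 30)*0 = (((1*4 + 5) - 4 + (⅑)*(-17)²) - 30)*0 = (((4 + 5) - 4 + (⅑)*289) - 30)*0 = ((9 - 4 + 289/9) - 30)*0 = (334/9 - 30)*0 = (64/9)*0 = 0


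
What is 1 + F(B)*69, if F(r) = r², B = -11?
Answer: 8350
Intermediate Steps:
1 + F(B)*69 = 1 + (-11)²*69 = 1 + 121*69 = 1 + 8349 = 8350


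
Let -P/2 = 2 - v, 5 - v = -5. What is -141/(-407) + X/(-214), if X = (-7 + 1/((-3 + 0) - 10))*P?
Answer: 495683/566137 ≈ 0.87555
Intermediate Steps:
v = 10 (v = 5 - 1*(-5) = 5 + 5 = 10)
P = 16 (P = -2*(2 - 1*10) = -2*(2 - 10) = -2*(-8) = 16)
X = -1472/13 (X = (-7 + 1/((-3 + 0) - 10))*16 = (-7 + 1/(-3 - 10))*16 = (-7 + 1/(-13))*16 = (-7 - 1/13)*16 = -92/13*16 = -1472/13 ≈ -113.23)
-141/(-407) + X/(-214) = -141/(-407) - 1472/13/(-214) = -141*(-1/407) - 1472/13*(-1/214) = 141/407 + 736/1391 = 495683/566137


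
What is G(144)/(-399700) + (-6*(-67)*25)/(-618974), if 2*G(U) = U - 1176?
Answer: -462199302/30925488475 ≈ -0.014946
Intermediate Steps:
G(U) = -588 + U/2 (G(U) = (U - 1176)/2 = (-1176 + U)/2 = -588 + U/2)
G(144)/(-399700) + (-6*(-67)*25)/(-618974) = (-588 + (½)*144)/(-399700) + (-6*(-67)*25)/(-618974) = (-588 + 72)*(-1/399700) + (402*25)*(-1/618974) = -516*(-1/399700) + 10050*(-1/618974) = 129/99925 - 5025/309487 = -462199302/30925488475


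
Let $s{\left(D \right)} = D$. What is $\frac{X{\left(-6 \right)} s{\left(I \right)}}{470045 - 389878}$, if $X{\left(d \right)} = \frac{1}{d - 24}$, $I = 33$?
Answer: $- \frac{11}{801670} \approx -1.3721 \cdot 10^{-5}$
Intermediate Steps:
$X{\left(d \right)} = \frac{1}{-24 + d}$
$\frac{X{\left(-6 \right)} s{\left(I \right)}}{470045 - 389878} = \frac{\frac{1}{-24 - 6} \cdot 33}{470045 - 389878} = \frac{\frac{1}{-30} \cdot 33}{80167} = \left(- \frac{1}{30}\right) 33 \cdot \frac{1}{80167} = \left(- \frac{11}{10}\right) \frac{1}{80167} = - \frac{11}{801670}$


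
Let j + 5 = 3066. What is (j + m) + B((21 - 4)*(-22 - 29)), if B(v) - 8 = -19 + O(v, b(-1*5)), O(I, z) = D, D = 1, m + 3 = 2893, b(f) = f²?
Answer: 5941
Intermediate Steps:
j = 3061 (j = -5 + 3066 = 3061)
m = 2890 (m = -3 + 2893 = 2890)
O(I, z) = 1
B(v) = -10 (B(v) = 8 + (-19 + 1) = 8 - 18 = -10)
(j + m) + B((21 - 4)*(-22 - 29)) = (3061 + 2890) - 10 = 5951 - 10 = 5941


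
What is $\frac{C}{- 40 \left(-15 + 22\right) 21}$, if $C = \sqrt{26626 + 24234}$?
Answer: $- \frac{\sqrt{12715}}{2940} \approx -0.038354$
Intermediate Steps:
$C = 2 \sqrt{12715}$ ($C = \sqrt{50860} = 2 \sqrt{12715} \approx 225.52$)
$\frac{C}{- 40 \left(-15 + 22\right) 21} = \frac{2 \sqrt{12715}}{- 40 \left(-15 + 22\right) 21} = \frac{2 \sqrt{12715}}{\left(-40\right) 7 \cdot 21} = \frac{2 \sqrt{12715}}{\left(-280\right) 21} = \frac{2 \sqrt{12715}}{-5880} = 2 \sqrt{12715} \left(- \frac{1}{5880}\right) = - \frac{\sqrt{12715}}{2940}$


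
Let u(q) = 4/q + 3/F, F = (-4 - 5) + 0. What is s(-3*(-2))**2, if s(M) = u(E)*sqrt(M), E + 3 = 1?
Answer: 98/3 ≈ 32.667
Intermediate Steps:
E = -2 (E = -3 + 1 = -2)
F = -9 (F = -9 + 0 = -9)
u(q) = -1/3 + 4/q (u(q) = 4/q + 3/(-9) = 4/q + 3*(-1/9) = 4/q - 1/3 = -1/3 + 4/q)
s(M) = -7*sqrt(M)/3 (s(M) = ((1/3)*(12 - 1*(-2))/(-2))*sqrt(M) = ((1/3)*(-1/2)*(12 + 2))*sqrt(M) = ((1/3)*(-1/2)*14)*sqrt(M) = -7*sqrt(M)/3)
s(-3*(-2))**2 = (-7*sqrt(6)/3)**2 = 98/3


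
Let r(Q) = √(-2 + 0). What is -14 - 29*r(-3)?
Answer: -14 - 29*I*√2 ≈ -14.0 - 41.012*I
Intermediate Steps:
r(Q) = I*√2 (r(Q) = √(-2) = I*√2)
-14 - 29*r(-3) = -14 - 29*I*√2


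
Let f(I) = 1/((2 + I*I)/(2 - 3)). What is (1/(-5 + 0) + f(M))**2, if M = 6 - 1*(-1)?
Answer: 3136/65025 ≈ 0.048228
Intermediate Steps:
M = 7 (M = 6 + 1 = 7)
f(I) = 1/(-2 - I**2) (f(I) = 1/((2 + I**2)/(-1)) = 1/((2 + I**2)*(-1)) = 1/(-2 - I**2))
(1/(-5 + 0) + f(M))**2 = (1/(-5 + 0) - 1/(2 + 7**2))**2 = (1/(-5) - 1/(2 + 49))**2 = (-1/5 - 1/51)**2 = (-56/255)**2 = 3136/65025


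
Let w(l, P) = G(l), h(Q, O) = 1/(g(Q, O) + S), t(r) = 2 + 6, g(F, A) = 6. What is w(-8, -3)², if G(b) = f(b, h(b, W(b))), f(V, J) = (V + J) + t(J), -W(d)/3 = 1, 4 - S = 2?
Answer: 1/64 ≈ 0.015625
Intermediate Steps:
S = 2 (S = 4 - 1*2 = 4 - 2 = 2)
t(r) = 8
W(d) = -3 (W(d) = -3*1 = -3)
h(Q, O) = ⅛ (h(Q, O) = 1/(6 + 2) = 1/8 = ⅛)
f(V, J) = 8 + J + V (f(V, J) = (V + J) + 8 = (J + V) + 8 = 8 + J + V)
G(b) = 65/8 + b (G(b) = 8 + ⅛ + b = 65/8 + b)
w(l, P) = 65/8 + l
w(-8, -3)² = (65/8 - 8)² = (⅛)² = 1/64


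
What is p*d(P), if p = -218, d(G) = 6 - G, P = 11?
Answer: 1090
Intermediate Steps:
p*d(P) = -218*(6 - 1*11) = -218*(6 - 11) = -218*(-5) = 1090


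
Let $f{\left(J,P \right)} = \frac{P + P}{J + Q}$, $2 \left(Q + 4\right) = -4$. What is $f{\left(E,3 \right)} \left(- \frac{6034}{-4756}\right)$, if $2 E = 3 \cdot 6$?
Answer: $\frac{3017}{1189} \approx 2.5374$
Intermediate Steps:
$Q = -6$ ($Q = -4 + \frac{1}{2} \left(-4\right) = -4 - 2 = -6$)
$E = 9$ ($E = \frac{3 \cdot 6}{2} = \frac{1}{2} \cdot 18 = 9$)
$f{\left(J,P \right)} = \frac{2 P}{-6 + J}$ ($f{\left(J,P \right)} = \frac{P + P}{J - 6} = \frac{2 P}{-6 + J}$)
$f{\left(E,3 \right)} \left(- \frac{6034}{-4756}\right) = 2 \cdot 3 \frac{1}{-6 + 9} \left(- \frac{6034}{-4756}\right) = 2 \cdot 3 \cdot \frac{1}{3} \left(\left(-6034\right) \left(- \frac{1}{4756}\right)\right) = 2 \cdot 3 \cdot \frac{1}{3} \cdot \frac{3017}{2378} = 2 \cdot \frac{3017}{2378} = \frac{3017}{1189}$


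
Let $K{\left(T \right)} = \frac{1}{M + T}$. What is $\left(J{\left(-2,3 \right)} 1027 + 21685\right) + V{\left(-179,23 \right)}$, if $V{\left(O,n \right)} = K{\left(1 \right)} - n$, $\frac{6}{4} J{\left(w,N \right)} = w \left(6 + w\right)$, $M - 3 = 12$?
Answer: $\frac{776867}{48} \approx 16185.0$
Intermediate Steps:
$M = 15$ ($M = 3 + 12 = 15$)
$J{\left(w,N \right)} = \frac{2 w \left(6 + w\right)}{3}$
$K{\left(T \right)} = \frac{1}{15 + T}$
$V{\left(O,n \right)} = \frac{1}{16} - n$ ($V{\left(O,n \right)} = \frac{1}{15 + 1} - n = \frac{1}{16} - n$)
$\left(J{\left(-2,3 \right)} 1027 + 21685\right) + V{\left(-179,23 \right)} = \left(\frac{2}{3} \left(-2\right) \left(6 - 2\right) 1027 + 21685\right) + \left(\frac{1}{16} - 23\right) = \left(\frac{2}{3} \left(-2\right) 4 \cdot 1027 + 21685\right) + \left(\frac{1}{16} - 23\right) = \left(\left(- \frac{16}{3}\right) 1027 + 21685\right) - \frac{367}{16} = \left(- \frac{16432}{3} + 21685\right) - \frac{367}{16} = \frac{48623}{3} - \frac{367}{16} = \frac{776867}{48}$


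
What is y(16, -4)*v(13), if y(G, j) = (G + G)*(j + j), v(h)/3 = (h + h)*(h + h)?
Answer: -519168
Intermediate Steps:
v(h) = 12*h**2 (v(h) = 3*((h + h)*(h + h)) = 3*((2*h)*(2*h)) = 3*(4*h**2) = 12*h**2)
y(G, j) = 4*G*j (y(G, j) = (2*G)*(2*j) = 4*G*j)
y(16, -4)*v(13) = (4*16*(-4))*(12*13**2) = -3072*169 = -256*2028 = -519168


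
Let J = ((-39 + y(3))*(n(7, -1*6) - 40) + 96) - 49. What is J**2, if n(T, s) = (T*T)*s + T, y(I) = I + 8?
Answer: 84695209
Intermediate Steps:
y(I) = 8 + I
n(T, s) = T + s*T**2 (n(T, s) = T**2*s + T = s*T**2 + T = T + s*T**2)
J = 9203 (J = ((-39 + (8 + 3))*(7*(1 + 7*(-1*6)) - 40) + 96) - 49 = ((-39 + 11)*(7*(1 + 7*(-6)) - 40) + 96) - 49 = (-28*(7*(1 - 42) - 40) + 96) - 49 = (-28*(7*(-41) - 40) + 96) - 49 = (-28*(-287 - 40) + 96) - 49 = (-28*(-327) + 96) - 49 = (9156 + 96) - 49 = 9252 - 49 = 9203)
J**2 = 9203**2 = 84695209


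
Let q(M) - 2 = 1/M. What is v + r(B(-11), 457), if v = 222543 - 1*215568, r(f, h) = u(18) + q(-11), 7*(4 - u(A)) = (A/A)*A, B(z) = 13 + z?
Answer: 537332/77 ≈ 6978.3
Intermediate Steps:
q(M) = 2 + 1/M
u(A) = 4 - A/7 (u(A) = 4 - A/A*A/7 = 4 - A/7)
r(f, h) = 257/77 (r(f, h) = (4 - 1/7*18) + (2 + 1/(-11)) = (4 - 18/7) + (2 - 1/11) = 10/7 + 21/11 = 257/77)
v = 6975 (v = 222543 - 215568 = 6975)
v + r(B(-11), 457) = 6975 + 257/77 = 537332/77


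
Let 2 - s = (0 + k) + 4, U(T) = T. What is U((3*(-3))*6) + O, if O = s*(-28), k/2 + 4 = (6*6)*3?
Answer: 5826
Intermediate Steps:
k = 208 (k = -8 + 2*((6*6)*3) = -8 + 2*(36*3) = -8 + 2*108 = -8 + 216 = 208)
s = -210 (s = 2 - ((0 + 208) + 4) = 2 - (208 + 4) = 2 - 1*212 = 2 - 212 = -210)
O = 5880 (O = -210*(-28) = 5880)
U((3*(-3))*6) + O = (3*(-3))*6 + 5880 = -9*6 + 5880 = -54 + 5880 = 5826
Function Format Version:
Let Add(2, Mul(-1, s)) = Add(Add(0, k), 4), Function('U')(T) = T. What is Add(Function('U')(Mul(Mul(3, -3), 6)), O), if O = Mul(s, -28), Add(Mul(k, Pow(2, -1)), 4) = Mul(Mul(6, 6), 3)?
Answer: 5826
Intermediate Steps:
k = 208 (k = Add(-8, Mul(2, Mul(Mul(6, 6), 3))) = Add(-8, Mul(2, Mul(36, 3))) = Add(-8, Mul(2, 108)) = Add(-8, 216) = 208)
s = -210 (s = Add(2, Mul(-1, Add(Add(0, 208), 4))) = Add(2, Mul(-1, Add(208, 4))) = Add(2, Mul(-1, 212)) = Add(2, -212) = -210)
O = 5880 (O = Mul(-210, -28) = 5880)
Add(Function('U')(Mul(Mul(3, -3), 6)), O) = Add(Mul(Mul(3, -3), 6), 5880) = Add(Mul(-9, 6), 5880) = Add(-54, 5880) = 5826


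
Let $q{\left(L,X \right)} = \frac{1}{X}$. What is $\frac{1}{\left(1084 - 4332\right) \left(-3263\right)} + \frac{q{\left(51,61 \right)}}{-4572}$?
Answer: $- \frac{2579833}{738939971952} \approx -3.4913 \cdot 10^{-6}$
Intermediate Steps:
$\frac{1}{\left(1084 - 4332\right) \left(-3263\right)} + \frac{q{\left(51,61 \right)}}{-4572} = \frac{1}{\left(1084 - 4332\right) \left(-3263\right)} + \frac{1}{61 \left(-4572\right)} = \frac{1}{-3248} \left(- \frac{1}{3263}\right) + \frac{1}{61} \left(- \frac{1}{4572}\right) = \left(- \frac{1}{3248}\right) \left(- \frac{1}{3263}\right) - \frac{1}{278892} = \frac{1}{10598224} - \frac{1}{278892} = - \frac{2579833}{738939971952}$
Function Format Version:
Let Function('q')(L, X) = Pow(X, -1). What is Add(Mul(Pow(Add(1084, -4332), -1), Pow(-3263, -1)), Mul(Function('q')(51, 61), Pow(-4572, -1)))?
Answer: Rational(-2579833, 738939971952) ≈ -3.4913e-6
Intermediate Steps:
Add(Mul(Pow(Add(1084, -4332), -1), Pow(-3263, -1)), Mul(Function('q')(51, 61), Pow(-4572, -1))) = Add(Mul(Pow(Add(1084, -4332), -1), Pow(-3263, -1)), Mul(Pow(61, -1), Pow(-4572, -1))) = Add(Mul(Pow(-3248, -1), Rational(-1, 3263)), Mul(Rational(1, 61), Rational(-1, 4572))) = Add(Mul(Rational(-1, 3248), Rational(-1, 3263)), Rational(-1, 278892)) = Add(Rational(1, 10598224), Rational(-1, 278892)) = Rational(-2579833, 738939971952)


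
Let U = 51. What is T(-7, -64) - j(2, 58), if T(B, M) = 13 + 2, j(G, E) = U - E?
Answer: 22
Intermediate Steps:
j(G, E) = 51 - E
T(B, M) = 15
T(-7, -64) - j(2, 58) = 15 - (51 - 1*58) = 15 - (51 - 58) = 15 - 1*(-7) = 15 + 7 = 22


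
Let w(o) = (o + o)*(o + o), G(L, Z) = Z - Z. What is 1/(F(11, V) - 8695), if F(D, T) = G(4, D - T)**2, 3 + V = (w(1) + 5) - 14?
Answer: -1/8695 ≈ -0.00011501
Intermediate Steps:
G(L, Z) = 0
w(o) = 4*o**2 (w(o) = (2*o)*(2*o) = 4*o**2)
V = -8 (V = -3 + ((4*1**2 + 5) - 14) = -3 + ((4*1 + 5) - 14) = -3 + ((4 + 5) - 14) = -3 + (9 - 14) = -3 - 5 = -8)
F(D, T) = 0 (F(D, T) = 0**2 = 0)
1/(F(11, V) - 8695) = 1/(0 - 8695) = 1/(-8695) = -1/8695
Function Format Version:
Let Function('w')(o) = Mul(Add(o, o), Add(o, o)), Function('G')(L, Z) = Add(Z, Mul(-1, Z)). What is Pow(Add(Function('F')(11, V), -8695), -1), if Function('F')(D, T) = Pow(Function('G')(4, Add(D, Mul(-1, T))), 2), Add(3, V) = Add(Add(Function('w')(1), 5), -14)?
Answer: Rational(-1, 8695) ≈ -0.00011501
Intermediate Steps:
Function('G')(L, Z) = 0
Function('w')(o) = Mul(4, Pow(o, 2)) (Function('w')(o) = Mul(Mul(2, o), Mul(2, o)) = Mul(4, Pow(o, 2)))
V = -8 (V = Add(-3, Add(Add(Mul(4, Pow(1, 2)), 5), -14)) = Add(-3, Add(Add(Mul(4, 1), 5), -14)) = Add(-3, Add(Add(4, 5), -14)) = Add(-3, Add(9, -14)) = Add(-3, -5) = -8)
Function('F')(D, T) = 0 (Function('F')(D, T) = Pow(0, 2) = 0)
Pow(Add(Function('F')(11, V), -8695), -1) = Pow(Add(0, -8695), -1) = Pow(-8695, -1) = Rational(-1, 8695)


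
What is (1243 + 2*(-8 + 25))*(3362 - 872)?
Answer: 3179730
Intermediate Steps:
(1243 + 2*(-8 + 25))*(3362 - 872) = (1243 + 2*17)*2490 = (1243 + 34)*2490 = 1277*2490 = 3179730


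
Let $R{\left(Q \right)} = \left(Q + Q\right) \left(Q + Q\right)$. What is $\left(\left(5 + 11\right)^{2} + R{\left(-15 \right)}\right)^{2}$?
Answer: $1336336$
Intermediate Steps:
$R{\left(Q \right)} = 4 Q^{2}$ ($R{\left(Q \right)} = 2 Q 2 Q = 4 Q^{2}$)
$\left(\left(5 + 11\right)^{2} + R{\left(-15 \right)}\right)^{2} = \left(\left(5 + 11\right)^{2} + 4 \left(-15\right)^{2}\right)^{2} = \left(16^{2} + 4 \cdot 225\right)^{2} = \left(256 + 900\right)^{2} = 1156^{2} = 1336336$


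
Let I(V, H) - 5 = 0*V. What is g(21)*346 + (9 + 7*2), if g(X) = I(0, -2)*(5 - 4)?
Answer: 1753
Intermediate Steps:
I(V, H) = 5 (I(V, H) = 5 + 0*V = 5 + 0 = 5)
g(X) = 5 (g(X) = 5*(5 - 4) = 5*1 = 5)
g(21)*346 + (9 + 7*2) = 5*346 + (9 + 7*2) = 1730 + (9 + 14) = 1730 + 23 = 1753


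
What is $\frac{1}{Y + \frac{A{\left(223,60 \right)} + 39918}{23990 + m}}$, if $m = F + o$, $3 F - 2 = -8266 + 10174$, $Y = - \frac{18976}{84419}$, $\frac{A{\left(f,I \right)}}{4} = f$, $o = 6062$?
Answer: $\frac{3886059827}{4294186877} \approx 0.90496$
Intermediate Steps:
$A{\left(f,I \right)} = 4 f$
$Y = - \frac{18976}{84419}$ ($Y = \left(-18976\right) \frac{1}{84419} = - \frac{18976}{84419} \approx -0.22478$)
$F = \frac{1910}{3}$ ($F = \frac{2}{3} + \frac{-8266 + 10174}{3} = \frac{2}{3} + \frac{1}{3} \cdot 1908 = \frac{2}{3} + 636 = \frac{1910}{3} \approx 636.67$)
$m = \frac{20096}{3}$ ($m = \frac{1910}{3} + 6062 = \frac{20096}{3} \approx 6698.7$)
$\frac{1}{Y + \frac{A{\left(223,60 \right)} + 39918}{23990 + m}} = \frac{1}{- \frac{18976}{84419} + \frac{4 \cdot 223 + 39918}{23990 + \frac{20096}{3}}} = \frac{1}{- \frac{18976}{84419} + \frac{892 + 39918}{\frac{92066}{3}}} = \frac{1}{- \frac{18976}{84419} + 40810 \cdot \frac{3}{92066}} = \frac{1}{- \frac{18976}{84419} + \frac{61215}{46033}} = \frac{1}{\frac{4294186877}{3886059827}} = \frac{3886059827}{4294186877}$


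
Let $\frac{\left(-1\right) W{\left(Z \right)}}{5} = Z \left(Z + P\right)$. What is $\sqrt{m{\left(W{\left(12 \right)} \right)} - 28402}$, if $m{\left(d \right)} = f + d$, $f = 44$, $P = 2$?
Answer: $i \sqrt{29198} \approx 170.87 i$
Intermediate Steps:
$W{\left(Z \right)} = - 5 Z \left(2 + Z\right)$ ($W{\left(Z \right)} = - 5 Z \left(Z + 2\right) = - 5 Z \left(2 + Z\right)$)
$m{\left(d \right)} = 44 + d$
$\sqrt{m{\left(W{\left(12 \right)} \right)} - 28402} = \sqrt{\left(44 - 60 \left(2 + 12\right)\right) - 28402} = \sqrt{\left(44 - 60 \cdot 14\right) - 28402} = \sqrt{\left(44 - 840\right) - 28402} = \sqrt{-796 - 28402} = \sqrt{-29198} = i \sqrt{29198}$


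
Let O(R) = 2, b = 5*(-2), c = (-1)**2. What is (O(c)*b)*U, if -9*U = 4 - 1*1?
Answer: 20/3 ≈ 6.6667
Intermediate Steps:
c = 1
b = -10
U = -1/3 (U = -(4 - 1*1)/9 = -(4 - 1)/9 = -1/9*3 = -1/3 ≈ -0.33333)
(O(c)*b)*U = (2*(-10))*(-1/3) = -20*(-1/3) = 20/3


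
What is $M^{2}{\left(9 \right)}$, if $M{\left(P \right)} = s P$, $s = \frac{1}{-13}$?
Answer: $\frac{81}{169} \approx 0.47929$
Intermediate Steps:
$s = - \frac{1}{13} \approx -0.076923$
$M{\left(P \right)} = - \frac{P}{13}$
$M^{2}{\left(9 \right)} = \left(\left(- \frac{1}{13}\right) 9\right)^{2} = \left(- \frac{9}{13}\right)^{2} = \frac{81}{169}$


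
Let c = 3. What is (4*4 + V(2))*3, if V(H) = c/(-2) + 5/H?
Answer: 51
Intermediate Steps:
V(H) = -3/2 + 5/H (V(H) = 3/(-2) + 5/H = 3*(-1/2) + 5/H = -3/2 + 5/H)
(4*4 + V(2))*3 = (4*4 + (-3/2 + 5/2))*3 = (16 + (-3/2 + 5*(1/2)))*3 = (16 + (-3/2 + 5/2))*3 = (16 + 1)*3 = 17*3 = 51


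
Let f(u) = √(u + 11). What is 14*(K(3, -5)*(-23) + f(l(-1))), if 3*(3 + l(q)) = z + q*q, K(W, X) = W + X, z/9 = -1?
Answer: 644 + 56*√3/3 ≈ 676.33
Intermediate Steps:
z = -9 (z = 9*(-1) = -9)
l(q) = -6 + q²/3 (l(q) = -3 + (-9 + q*q)/3 = -3 + (-9 + q²)/3 = -3 + (-3 + q²/3) = -6 + q²/3)
f(u) = √(11 + u)
14*(K(3, -5)*(-23) + f(l(-1))) = 14*((3 - 5)*(-23) + √(11 + (-6 + (⅓)*(-1)²))) = 14*(-2*(-23) + √(11 + (-6 + (⅓)*1))) = 14*(46 + √(11 + (-6 + ⅓))) = 14*(46 + √(11 - 17/3)) = 14*(46 + √(16/3)) = 14*(46 + 4*√3/3) = 644 + 56*√3/3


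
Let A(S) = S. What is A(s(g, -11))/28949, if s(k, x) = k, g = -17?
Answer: -17/28949 ≈ -0.00058724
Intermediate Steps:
A(s(g, -11))/28949 = -17/28949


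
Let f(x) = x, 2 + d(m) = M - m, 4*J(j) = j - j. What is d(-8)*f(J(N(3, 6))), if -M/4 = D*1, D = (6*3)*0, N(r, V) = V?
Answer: 0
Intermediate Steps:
D = 0 (D = 18*0 = 0)
J(j) = 0 (J(j) = (j - j)/4 = (¼)*0 = 0)
M = 0 (M = -0 = -4*0 = 0)
d(m) = -2 - m (d(m) = -2 + (0 - m) = -2 - m)
d(-8)*f(J(N(3, 6))) = (-2 - 1*(-8))*0 = (-2 + 8)*0 = 6*0 = 0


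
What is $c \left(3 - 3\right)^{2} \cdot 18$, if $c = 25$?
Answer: $0$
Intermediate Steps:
$c \left(3 - 3\right)^{2} \cdot 18 = 25 \left(3 - 3\right)^{2} \cdot 18 = 25 \cdot 0^{2} \cdot 18 = 25 \cdot 0 \cdot 18 = 0 \cdot 18 = 0$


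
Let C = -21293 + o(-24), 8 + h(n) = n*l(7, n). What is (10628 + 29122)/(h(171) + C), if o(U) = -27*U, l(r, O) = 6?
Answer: -39750/19627 ≈ -2.0253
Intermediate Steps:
h(n) = -8 + 6*n (h(n) = -8 + n*6 = -8 + 6*n)
C = -20645 (C = -21293 - 27*(-24) = -21293 + 648 = -20645)
(10628 + 29122)/(h(171) + C) = (10628 + 29122)/((-8 + 6*171) - 20645) = 39750/((-8 + 1026) - 20645) = 39750/(1018 - 20645) = 39750/(-19627) = 39750*(-1/19627) = -39750/19627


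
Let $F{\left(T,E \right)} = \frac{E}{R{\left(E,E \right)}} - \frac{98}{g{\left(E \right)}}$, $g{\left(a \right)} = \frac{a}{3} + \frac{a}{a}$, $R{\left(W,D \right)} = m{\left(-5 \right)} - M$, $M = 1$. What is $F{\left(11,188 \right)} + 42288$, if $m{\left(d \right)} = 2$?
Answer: $\frac{8112622}{191} \approx 42474.0$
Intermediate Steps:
$R{\left(W,D \right)} = 1$ ($R{\left(W,D \right)} = 2 - 1 = 1$)
$g{\left(a \right)} = 1 + \frac{a}{3}$ ($g{\left(a \right)} = a \frac{1}{3} + 1 = \frac{a}{3} + 1 = 1 + \frac{a}{3}$)
$F{\left(T,E \right)} = E - \frac{98}{1 + \frac{E}{3}}$ ($F{\left(T,E \right)} = \frac{E}{1} - \frac{98}{1 + \frac{E}{3}} = E 1 - \frac{98}{1 + \frac{E}{3}} = E - \frac{98}{1 + \frac{E}{3}}$)
$F{\left(11,188 \right)} + 42288 = \frac{-294 + 188 \left(3 + 188\right)}{3 + 188} + 42288 = \frac{-294 + 188 \cdot 191}{191} + 42288 = \frac{-294 + 35908}{191} + 42288 = \frac{1}{191} \cdot 35614 + 42288 = \frac{35614}{191} + 42288 = \frac{8112622}{191}$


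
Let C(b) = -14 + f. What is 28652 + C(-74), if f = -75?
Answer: 28563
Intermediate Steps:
C(b) = -89 (C(b) = -14 - 75 = -89)
28652 + C(-74) = 28652 - 89 = 28563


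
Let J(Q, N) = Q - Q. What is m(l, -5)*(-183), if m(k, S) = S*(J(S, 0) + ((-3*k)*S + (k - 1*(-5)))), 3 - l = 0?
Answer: 48495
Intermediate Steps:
J(Q, N) = 0
l = 3 (l = 3 - 1*0 = 3 + 0 = 3)
m(k, S) = S*(5 + k - 3*S*k) (m(k, S) = S*(0 + ((-3*k)*S + (k - 1*(-5)))) = S*(0 + (-3*S*k + (k + 5))) = S*(0 + (-3*S*k + (5 + k))) = S*(0 + (5 + k - 3*S*k)) = S*(5 + k - 3*S*k))
m(l, -5)*(-183) = -5*(5 + 3 - 3*(-5)*3)*(-183) = -5*(5 + 3 + 45)*(-183) = -5*53*(-183) = -265*(-183) = 48495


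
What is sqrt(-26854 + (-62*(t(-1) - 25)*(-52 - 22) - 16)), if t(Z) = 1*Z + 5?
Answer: I*sqrt(123218) ≈ 351.02*I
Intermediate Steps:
t(Z) = 5 + Z (t(Z) = Z + 5 = 5 + Z)
sqrt(-26854 + (-62*(t(-1) - 25)*(-52 - 22) - 16)) = sqrt(-26854 + (-62*((5 - 1) - 25)*(-52 - 22) - 16)) = sqrt(-26854 + (-62*(4 - 25)*(-74) - 16)) = sqrt(-26854 + (-(-1302)*(-74) - 16)) = sqrt(-26854 + (-62*1554 - 16)) = sqrt(-26854 + (-96348 - 16)) = sqrt(-26854 - 96364) = sqrt(-123218) = I*sqrt(123218)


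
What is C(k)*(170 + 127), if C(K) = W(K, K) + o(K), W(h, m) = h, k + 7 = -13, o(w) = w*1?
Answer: -11880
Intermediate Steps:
o(w) = w
k = -20 (k = -7 - 13 = -20)
C(K) = 2*K (C(K) = K + K = 2*K)
C(k)*(170 + 127) = (2*(-20))*(170 + 127) = -40*297 = -11880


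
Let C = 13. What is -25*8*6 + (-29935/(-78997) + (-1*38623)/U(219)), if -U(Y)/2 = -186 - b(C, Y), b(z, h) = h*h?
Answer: -9128493081841/7606937118 ≈ -1200.0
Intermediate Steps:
b(z, h) = h²
U(Y) = 372 + 2*Y² (U(Y) = -2*(-186 - Y²) = 372 + 2*Y²)
-25*8*6 + (-29935/(-78997) + (-1*38623)/U(219)) = -25*8*6 + (-29935/(-78997) + (-1*38623)/(372 + 2*219²)) = -200*6 + (-29935*(-1/78997) - 38623/(372 + 2*47961)) = -1200 + (29935/78997 - 38623/(372 + 95922)) = -1200 + (29935/78997 - 38623/96294) = -1200 - 168540241/7606937118 = -9128493081841/7606937118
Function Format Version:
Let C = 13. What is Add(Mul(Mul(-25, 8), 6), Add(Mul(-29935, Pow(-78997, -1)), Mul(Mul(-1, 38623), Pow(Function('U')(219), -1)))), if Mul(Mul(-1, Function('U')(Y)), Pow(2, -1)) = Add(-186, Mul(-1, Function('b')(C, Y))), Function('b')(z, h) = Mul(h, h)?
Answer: Rational(-9128493081841, 7606937118) ≈ -1200.0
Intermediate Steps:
Function('b')(z, h) = Pow(h, 2)
Function('U')(Y) = Add(372, Mul(2, Pow(Y, 2))) (Function('U')(Y) = Mul(-2, Add(-186, Mul(-1, Pow(Y, 2)))) = Add(372, Mul(2, Pow(Y, 2))))
Add(Mul(Mul(-25, 8), 6), Add(Mul(-29935, Pow(-78997, -1)), Mul(Mul(-1, 38623), Pow(Function('U')(219), -1)))) = Add(Mul(Mul(-25, 8), 6), Add(Mul(-29935, Pow(-78997, -1)), Mul(Mul(-1, 38623), Pow(Add(372, Mul(2, Pow(219, 2))), -1)))) = Add(Mul(-200, 6), Add(Mul(-29935, Rational(-1, 78997)), Mul(-38623, Pow(Add(372, Mul(2, 47961)), -1)))) = Add(-1200, Add(Rational(29935, 78997), Mul(-38623, Pow(Add(372, 95922), -1)))) = Add(-1200, Add(Rational(29935, 78997), Mul(-38623, Pow(96294, -1)))) = Add(-1200, Add(Rational(29935, 78997), Mul(-38623, Rational(1, 96294)))) = Add(-1200, Add(Rational(29935, 78997), Rational(-38623, 96294))) = Add(-1200, Rational(-168540241, 7606937118)) = Rational(-9128493081841, 7606937118)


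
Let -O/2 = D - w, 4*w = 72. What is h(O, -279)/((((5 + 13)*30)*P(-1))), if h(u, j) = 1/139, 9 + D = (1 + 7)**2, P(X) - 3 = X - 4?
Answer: -1/150120 ≈ -6.6613e-6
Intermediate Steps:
w = 18 (w = (1/4)*72 = 18)
P(X) = -1 + X (P(X) = 3 + (X - 4) = 3 + (-4 + X) = -1 + X)
D = 55 (D = -9 + (1 + 7)**2 = -9 + 8**2 = -9 + 64 = 55)
O = -74 (O = -2*(55 - 1*18) = -2*(55 - 18) = -2*37 = -74)
h(u, j) = 1/139
h(O, -279)/((((5 + 13)*30)*P(-1))) = 1/(139*((((5 + 13)*30)*(-1 - 1)))) = 1/(139*(((18*30)*(-2)))) = 1/(139*((540*(-2)))) = (1/139)/(-1080) = (1/139)*(-1/1080) = -1/150120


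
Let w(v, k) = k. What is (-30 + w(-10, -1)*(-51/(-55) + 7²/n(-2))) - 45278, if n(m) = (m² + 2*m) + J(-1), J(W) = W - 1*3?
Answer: -9965269/220 ≈ -45297.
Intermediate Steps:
J(W) = -3 + W (J(W) = W - 3 = -3 + W)
n(m) = -4 + m² + 2*m (n(m) = (m² + 2*m) + (-3 - 1) = (m² + 2*m) - 4 = -4 + m² + 2*m)
(-30 + w(-10, -1)*(-51/(-55) + 7²/n(-2))) - 45278 = (-30 - (-51/(-55) + 7²/(-4 + (-2)² + 2*(-2)))) - 45278 = (-30 - (-51*(-1/55) + 49/(-4 + 4 - 4))) - 45278 = (-30 - (51/55 + 49/(-4))) - 45278 = (-30 - (51/55 + 49*(-¼))) - 45278 = (-30 - (51/55 - 49/4)) - 45278 = (-30 - 1*(-2491/220)) - 45278 = (-30 + 2491/220) - 45278 = -4109/220 - 45278 = -9965269/220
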